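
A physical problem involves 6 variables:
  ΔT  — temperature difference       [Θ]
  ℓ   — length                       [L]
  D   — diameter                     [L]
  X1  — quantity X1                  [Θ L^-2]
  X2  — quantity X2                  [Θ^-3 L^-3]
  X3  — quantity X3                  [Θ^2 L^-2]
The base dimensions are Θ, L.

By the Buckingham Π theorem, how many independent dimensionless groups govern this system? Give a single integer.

4

Exponent matrix [Θ,L] × [ΔT,ℓ,D,X1,X2,X3]:
  Θ: [ 1  0  0  1 -3  2]
  L: [ 0  1  1 -2 -3 -2]
Echelon form has 2 nonzero rows (pivots: ΔT,ℓ)
6 vars − rank 2 = 4 Π groups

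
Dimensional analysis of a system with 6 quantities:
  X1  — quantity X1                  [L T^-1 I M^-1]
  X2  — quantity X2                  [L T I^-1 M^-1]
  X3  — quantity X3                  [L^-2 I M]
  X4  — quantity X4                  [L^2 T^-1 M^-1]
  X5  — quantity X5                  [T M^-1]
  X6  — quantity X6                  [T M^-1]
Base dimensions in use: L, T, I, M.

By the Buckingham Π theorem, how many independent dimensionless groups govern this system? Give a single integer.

Write exponents as rows L,T,I,M / cols X1,X2,X3,X4,X5,X6:
  L: [ 1  1 -2  2  0  0]
  T: [-1  1  0 -1  1  1]
  I: [ 1 -1  1  0  0  0]
  M: [-1 -1  1 -1 -1 -1]
Echelon form has 3 nonzero rows (pivots: X1,X2,X3)
Π count = n − r = 6 − 3 = 3

3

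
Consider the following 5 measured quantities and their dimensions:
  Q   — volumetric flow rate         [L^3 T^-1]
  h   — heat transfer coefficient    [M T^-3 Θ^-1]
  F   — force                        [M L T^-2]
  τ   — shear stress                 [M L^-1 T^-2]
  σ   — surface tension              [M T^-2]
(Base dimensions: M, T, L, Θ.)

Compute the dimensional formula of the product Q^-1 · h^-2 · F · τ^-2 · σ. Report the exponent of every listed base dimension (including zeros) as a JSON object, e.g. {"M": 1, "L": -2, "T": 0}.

{"M": -2, "T": 7, "L": 0, "Θ": 2}

Exponent matrix [M,T,L,Θ] × [Q,h,F,τ,σ]:
  M: [ 0  1  1  1  1]
  T: [-1 -3 -2 -2 -2]
  L: [ 3  0  1 -1  0]
  Θ: [ 0 -1  0  0  0]
  [M]: (-1)·0+(-2)·1+(1)·1+(-2)·1+(1)·1 = -2
  [T]: (-1)·-1+(-2)·-3+(1)·-2+(-2)·-2+(1)·-2 = 7
  [L]: (-1)·3+(-2)·0+(1)·1+(-2)·-1+(1)·0 = 0
  [Θ]: (-1)·0+(-2)·-1+(1)·0+(-2)·0+(1)·0 = 2
⇒ M^-2 T^7 Θ^2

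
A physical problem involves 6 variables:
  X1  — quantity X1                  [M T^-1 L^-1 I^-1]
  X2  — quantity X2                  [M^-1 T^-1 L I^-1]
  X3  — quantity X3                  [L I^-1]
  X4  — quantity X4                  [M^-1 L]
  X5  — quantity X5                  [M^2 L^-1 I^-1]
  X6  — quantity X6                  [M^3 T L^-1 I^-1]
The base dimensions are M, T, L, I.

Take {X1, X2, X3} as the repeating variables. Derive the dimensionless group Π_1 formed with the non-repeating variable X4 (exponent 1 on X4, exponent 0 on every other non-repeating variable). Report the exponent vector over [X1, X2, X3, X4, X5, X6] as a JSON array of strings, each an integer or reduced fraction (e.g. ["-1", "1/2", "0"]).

["1/2", "-1/2", "0", "1", "0", "0"]

Write exponents as rows M,T,L,I / cols X1,X2,X3,X4,X5,X6:
  M: [ 1 -1  0 -1  2  3]
  T: [-1 -1  0  0  0  1]
  L: [-1  1  1  1 -1 -1]
  I: [-1 -1 -1  0 -1 -1]
Row reduction gives pivot columns X1,X2,X3; rank = 3
Repeat: X1,X2,X3; free: X4,X5,X6
RREF:
  r0: [   1    0    0 -1/2    1    1]
  r1: [   0    1    0  1/2   -1   -2]
  r2: [   0    0    1    0    1    2]
  r3: [   0    0    0    0    0    0]
Fix exponent of X4 at 1, X5 at 0, X6 at 0; solve each RREF row for its pivot's exponent:
  r0: exp(X1) + (-1/2)·1 = 0 ⇒ exp(X1) = 1/2
  r1: exp(X2) + (1/2)·1 = 0 ⇒ exp(X2) = -1/2
  r2: exp(X3) + (0)·1 = 0 ⇒ exp(X3) = 0
Π_1 = X1^(1/2) · X2^(-1/2) · X4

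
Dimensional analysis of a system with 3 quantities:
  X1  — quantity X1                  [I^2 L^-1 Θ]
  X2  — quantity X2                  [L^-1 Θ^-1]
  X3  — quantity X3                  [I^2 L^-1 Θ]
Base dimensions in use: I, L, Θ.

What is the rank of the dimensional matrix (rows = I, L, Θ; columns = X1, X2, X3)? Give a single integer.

Exponent matrix [I,L,Θ] × [X1,X2,X3]:
  I: [ 2  0  2]
  L: [-1 -1 -1]
  Θ: [ 1 -1  1]
RREF → pivots at {X1,X2} ⇒ r = 2

2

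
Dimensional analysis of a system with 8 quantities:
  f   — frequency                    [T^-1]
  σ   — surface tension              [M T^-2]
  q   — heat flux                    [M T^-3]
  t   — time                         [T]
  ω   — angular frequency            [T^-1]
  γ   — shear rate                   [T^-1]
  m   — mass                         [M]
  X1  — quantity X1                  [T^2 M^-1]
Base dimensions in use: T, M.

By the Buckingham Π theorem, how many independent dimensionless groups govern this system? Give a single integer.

Dimensional matrix (T×M by f×σ×q×t×ω×γ×m×X1):
  T: [-1 -2 -3  1 -1 -1  0  2]
  M: [ 0  1  1  0  0  0  1 -1]
Row reduction gives pivot columns f,σ; rank = 2
Π count = n − r = 8 − 2 = 6

6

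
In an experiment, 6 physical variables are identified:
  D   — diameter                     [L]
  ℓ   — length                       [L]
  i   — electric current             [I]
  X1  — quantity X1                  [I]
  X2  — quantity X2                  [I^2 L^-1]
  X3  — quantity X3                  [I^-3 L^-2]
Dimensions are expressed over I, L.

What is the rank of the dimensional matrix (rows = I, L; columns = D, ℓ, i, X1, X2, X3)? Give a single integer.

2

Exponent matrix [I,L] × [D,ℓ,i,X1,X2,X3]:
  I: [ 0  0  1  1  2 -3]
  L: [ 1  1  0  0 -1 -2]
Row reduction gives pivot columns D,i; rank = 2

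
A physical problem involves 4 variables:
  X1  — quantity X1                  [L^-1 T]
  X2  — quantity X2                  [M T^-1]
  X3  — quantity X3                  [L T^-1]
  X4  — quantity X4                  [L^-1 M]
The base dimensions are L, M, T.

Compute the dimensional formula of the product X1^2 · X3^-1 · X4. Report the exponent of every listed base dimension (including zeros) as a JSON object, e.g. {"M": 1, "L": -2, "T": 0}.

{"L": -4, "M": 1, "T": 3}

Exponent matrix [L,M,T] × [X1,X2,X3,X4]:
  L: [-1  0  1 -1]
  M: [ 0  1  0  1]
  T: [ 1 -1 -1  0]
  [L]: (2)·-1+(-1)·1+(1)·-1 = -4
  [M]: (2)·0+(-1)·0+(1)·1 = 1
  [T]: (2)·1+(-1)·-1+(1)·0 = 3
⇒ L^-4 M T^3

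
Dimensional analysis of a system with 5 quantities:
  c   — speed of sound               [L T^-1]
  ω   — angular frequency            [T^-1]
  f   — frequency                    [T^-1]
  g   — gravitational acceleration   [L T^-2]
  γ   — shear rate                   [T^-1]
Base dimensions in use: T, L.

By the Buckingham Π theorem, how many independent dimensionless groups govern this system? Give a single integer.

Write exponents as rows T,L / cols c,ω,f,g,γ:
  T: [-1 -1 -1 -2 -1]
  L: [ 1  0  0  1  0]
RREF → pivots at {c,ω} ⇒ r = 2
Π count = n − r = 5 − 2 = 3

3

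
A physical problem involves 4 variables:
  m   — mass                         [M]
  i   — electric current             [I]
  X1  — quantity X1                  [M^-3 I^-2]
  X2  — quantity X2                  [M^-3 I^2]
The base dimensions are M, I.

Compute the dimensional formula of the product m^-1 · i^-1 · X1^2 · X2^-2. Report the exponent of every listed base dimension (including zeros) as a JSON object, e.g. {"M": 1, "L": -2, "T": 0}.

{"M": -1, "I": -9}

Write exponents as rows M,I / cols m,i,X1,X2:
  M: [ 1  0 -3 -3]
  I: [ 0  1 -2  2]
  [M]: (-1)·1+(-1)·0+(2)·-3+(-2)·-3 = -1
  [I]: (-1)·0+(-1)·1+(2)·-2+(-2)·2 = -9
⇒ M^-1 I^-9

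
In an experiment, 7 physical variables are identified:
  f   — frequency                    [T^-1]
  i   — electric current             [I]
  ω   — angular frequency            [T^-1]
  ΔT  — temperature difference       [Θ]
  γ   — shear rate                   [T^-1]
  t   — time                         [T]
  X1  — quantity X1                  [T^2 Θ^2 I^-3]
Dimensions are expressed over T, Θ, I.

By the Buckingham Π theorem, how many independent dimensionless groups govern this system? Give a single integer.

4

Dimensional matrix (T×Θ×I by f×i×ω×ΔT×γ×t×X1):
  T: [-1  0 -1  0 -1  1  2]
  Θ: [ 0  0  0  1  0  0  2]
  I: [ 0  1  0  0  0  0 -3]
Row reduction gives pivot columns f,i,ΔT; rank = 3
n=7, r=3 ⇒ 4 dimensionless groups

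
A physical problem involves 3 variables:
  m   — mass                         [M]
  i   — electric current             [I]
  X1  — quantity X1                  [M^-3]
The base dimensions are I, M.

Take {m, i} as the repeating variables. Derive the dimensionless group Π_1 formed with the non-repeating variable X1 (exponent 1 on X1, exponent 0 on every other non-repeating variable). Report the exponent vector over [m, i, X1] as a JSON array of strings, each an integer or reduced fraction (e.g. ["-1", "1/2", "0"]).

Exponent matrix [I,M] × [m,i,X1]:
  I: [ 0  1  0]
  M: [ 1  0 -3]
RREF → pivots at {m,i} ⇒ r = 2
Pivot set = {m,i}, free = {X1}
RREF:
  r0: [   1    0   -3]
  r1: [   0    1    0]
Fix exponent of X1 at 1; solve each RREF row for its pivot's exponent:
  r0: exp(m) + (-3)·1 = 0 ⇒ exp(m) = 3
  r1: exp(i) + (0)·1 = 0 ⇒ exp(i) = 0
Π_1 = m^3 · X1

["3", "0", "1"]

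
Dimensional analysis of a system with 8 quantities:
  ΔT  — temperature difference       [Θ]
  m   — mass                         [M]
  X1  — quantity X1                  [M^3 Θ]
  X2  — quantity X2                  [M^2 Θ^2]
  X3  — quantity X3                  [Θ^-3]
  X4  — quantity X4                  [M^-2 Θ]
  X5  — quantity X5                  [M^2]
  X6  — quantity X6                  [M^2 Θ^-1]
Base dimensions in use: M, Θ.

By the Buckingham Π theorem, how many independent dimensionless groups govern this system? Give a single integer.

6

Dimensional matrix (M×Θ by ΔT×m×X1×X2×X3×X4×X5×X6):
  M: [ 0  1  3  2  0 -2  2  2]
  Θ: [ 1  0  1  2 -3  1  0 -1]
Echelon form has 2 nonzero rows (pivots: ΔT,m)
n=8, r=2 ⇒ 6 dimensionless groups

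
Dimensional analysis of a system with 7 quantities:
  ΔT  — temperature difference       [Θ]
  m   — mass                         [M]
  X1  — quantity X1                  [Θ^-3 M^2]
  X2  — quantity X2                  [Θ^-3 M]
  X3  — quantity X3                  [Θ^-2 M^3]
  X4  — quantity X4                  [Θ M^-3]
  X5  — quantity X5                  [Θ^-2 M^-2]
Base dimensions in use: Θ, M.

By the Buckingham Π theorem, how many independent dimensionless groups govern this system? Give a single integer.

Dimensional matrix (Θ×M by ΔT×m×X1×X2×X3×X4×X5):
  Θ: [ 1  0 -3 -3 -2  1 -2]
  M: [ 0  1  2  1  3 -3 -2]
RREF → pivots at {ΔT,m} ⇒ r = 2
Π count = n − r = 7 − 2 = 5

5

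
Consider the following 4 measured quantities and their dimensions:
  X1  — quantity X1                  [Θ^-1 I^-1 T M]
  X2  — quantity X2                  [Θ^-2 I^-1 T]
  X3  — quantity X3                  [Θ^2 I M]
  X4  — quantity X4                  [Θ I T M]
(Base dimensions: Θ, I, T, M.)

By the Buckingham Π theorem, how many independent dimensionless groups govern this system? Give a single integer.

1

Write exponents as rows Θ,I,T,M / cols X1,X2,X3,X4:
  Θ: [-1 -2  2  1]
  I: [-1 -1  1  1]
  T: [ 1  1  0  1]
  M: [ 1  0  1  1]
Row reduction gives pivot columns X1,X2,X3; rank = 3
Π count = n − r = 4 − 3 = 1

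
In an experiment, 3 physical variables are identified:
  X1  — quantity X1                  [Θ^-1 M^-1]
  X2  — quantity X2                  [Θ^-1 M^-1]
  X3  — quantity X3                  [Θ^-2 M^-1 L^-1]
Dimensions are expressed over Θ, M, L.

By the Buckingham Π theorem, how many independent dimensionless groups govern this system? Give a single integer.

Write exponents as rows Θ,M,L / cols X1,X2,X3:
  Θ: [-1 -1 -2]
  M: [-1 -1 -1]
  L: [ 0  0 -1]
Row reduction gives pivot columns X1,X3; rank = 2
3 vars − rank 2 = 1 Π group

1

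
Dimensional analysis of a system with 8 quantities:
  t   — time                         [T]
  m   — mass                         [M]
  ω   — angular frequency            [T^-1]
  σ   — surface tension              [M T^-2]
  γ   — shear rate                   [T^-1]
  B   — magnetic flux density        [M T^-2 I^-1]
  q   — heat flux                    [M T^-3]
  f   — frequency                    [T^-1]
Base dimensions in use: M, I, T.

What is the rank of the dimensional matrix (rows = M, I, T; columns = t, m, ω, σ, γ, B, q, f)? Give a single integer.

Dimensional matrix (M×I×T by t×m×ω×σ×γ×B×q×f):
  M: [ 0  1  0  1  0  1  1  0]
  I: [ 0  0  0  0  0 -1  0  0]
  T: [ 1  0 -1 -2 -1 -2 -3 -1]
Echelon form has 3 nonzero rows (pivots: t,m,B)

3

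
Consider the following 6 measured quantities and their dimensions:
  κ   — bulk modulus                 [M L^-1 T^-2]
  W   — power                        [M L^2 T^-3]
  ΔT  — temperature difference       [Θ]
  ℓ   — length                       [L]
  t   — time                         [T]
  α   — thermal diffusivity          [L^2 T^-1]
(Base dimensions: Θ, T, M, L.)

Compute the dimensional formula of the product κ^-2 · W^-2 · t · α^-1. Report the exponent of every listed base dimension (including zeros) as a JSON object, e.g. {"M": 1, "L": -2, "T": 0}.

Write exponents as rows Θ,T,M,L / cols κ,W,ΔT,ℓ,t,α:
  Θ: [ 0  0  1  0  0  0]
  T: [-2 -3  0  0  1 -1]
  M: [ 1  1  0  0  0  0]
  L: [-1  2  0  1  0  2]
  [Θ]: (-2)·0+(-2)·0+(1)·0+(-1)·0 = 0
  [T]: (-2)·-2+(-2)·-3+(1)·1+(-1)·-1 = 12
  [M]: (-2)·1+(-2)·1+(1)·0+(-1)·0 = -4
  [L]: (-2)·-1+(-2)·2+(1)·0+(-1)·2 = -4
⇒ T^12 M^-4 L^-4

{"Θ": 0, "T": 12, "M": -4, "L": -4}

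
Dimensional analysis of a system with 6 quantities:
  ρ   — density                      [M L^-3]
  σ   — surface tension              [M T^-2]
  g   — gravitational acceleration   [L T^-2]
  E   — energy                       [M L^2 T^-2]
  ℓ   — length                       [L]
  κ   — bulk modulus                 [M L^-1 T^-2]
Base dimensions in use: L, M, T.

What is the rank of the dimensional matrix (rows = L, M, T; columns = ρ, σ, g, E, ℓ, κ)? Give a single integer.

3

Dimensional matrix (L×M×T by ρ×σ×g×E×ℓ×κ):
  L: [-3  0  1  2  1 -1]
  M: [ 1  1  0  1  0  1]
  T: [ 0 -2 -2 -2  0 -2]
RREF → pivots at {ρ,σ,g} ⇒ r = 3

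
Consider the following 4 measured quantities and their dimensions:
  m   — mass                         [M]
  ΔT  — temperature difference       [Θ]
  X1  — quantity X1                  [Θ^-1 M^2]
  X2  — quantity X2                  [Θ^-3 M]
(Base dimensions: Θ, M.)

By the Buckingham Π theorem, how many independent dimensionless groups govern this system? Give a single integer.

Dimensional matrix (Θ×M by m×ΔT×X1×X2):
  Θ: [ 0  1 -1 -3]
  M: [ 1  0  2  1]
Row reduction gives pivot columns m,ΔT; rank = 2
4 vars − rank 2 = 2 Π groups

2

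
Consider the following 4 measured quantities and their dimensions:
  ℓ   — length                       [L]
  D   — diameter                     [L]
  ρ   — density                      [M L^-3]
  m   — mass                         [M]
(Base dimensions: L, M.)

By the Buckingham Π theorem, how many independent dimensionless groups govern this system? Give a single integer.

2

Write exponents as rows L,M / cols ℓ,D,ρ,m:
  L: [ 1  1 -3  0]
  M: [ 0  0  1  1]
Echelon form has 2 nonzero rows (pivots: ℓ,ρ)
n=4, r=2 ⇒ 2 dimensionless groups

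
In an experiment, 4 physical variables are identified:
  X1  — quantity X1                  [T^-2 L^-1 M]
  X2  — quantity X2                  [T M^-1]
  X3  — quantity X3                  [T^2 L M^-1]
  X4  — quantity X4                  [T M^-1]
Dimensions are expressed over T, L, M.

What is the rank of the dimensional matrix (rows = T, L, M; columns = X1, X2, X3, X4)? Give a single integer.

2

Write exponents as rows T,L,M / cols X1,X2,X3,X4:
  T: [-2  1  2  1]
  L: [-1  0  1  0]
  M: [ 1 -1 -1 -1]
Echelon form has 2 nonzero rows (pivots: X1,X2)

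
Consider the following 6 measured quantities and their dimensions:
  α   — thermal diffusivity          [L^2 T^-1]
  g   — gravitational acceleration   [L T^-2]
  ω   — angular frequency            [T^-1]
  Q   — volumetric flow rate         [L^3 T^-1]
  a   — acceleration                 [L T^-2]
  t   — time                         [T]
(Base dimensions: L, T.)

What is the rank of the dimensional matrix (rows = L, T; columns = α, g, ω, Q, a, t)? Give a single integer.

Exponent matrix [L,T] × [α,g,ω,Q,a,t]:
  L: [ 2  1  0  3  1  0]
  T: [-1 -2 -1 -1 -2  1]
Row reduction gives pivot columns α,g; rank = 2

2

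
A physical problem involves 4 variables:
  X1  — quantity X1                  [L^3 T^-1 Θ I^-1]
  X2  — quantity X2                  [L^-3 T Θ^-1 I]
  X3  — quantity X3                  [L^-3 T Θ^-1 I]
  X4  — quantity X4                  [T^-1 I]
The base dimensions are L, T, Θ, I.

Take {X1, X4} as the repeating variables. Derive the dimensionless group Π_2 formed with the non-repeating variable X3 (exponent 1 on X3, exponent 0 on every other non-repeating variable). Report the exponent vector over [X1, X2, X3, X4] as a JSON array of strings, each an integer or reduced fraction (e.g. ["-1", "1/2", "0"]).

Write exponents as rows L,T,Θ,I / cols X1,X2,X3,X4:
  L: [ 3 -3 -3  0]
  T: [-1  1  1 -1]
  Θ: [ 1 -1 -1  0]
  I: [-1  1  1  1]
Echelon form has 2 nonzero rows (pivots: X1,X4)
Repeat: X1,X4; free: X2,X3
RREF:
  r0: [   1   -1   -1    0]
  r1: [   0    0    0    1]
  r2: [   0    0    0    0]
  r3: [   0    0    0    0]
Fix exponent of X3 at 1, X2 at 0; solve each RREF row for its pivot's exponent:
  r0: exp(X1) + (-1)·1 = 0 ⇒ exp(X1) = 1
  r1: exp(X4) + (0)·1 = 0 ⇒ exp(X4) = 0
Π_2 = X1 · X3

["1", "0", "1", "0"]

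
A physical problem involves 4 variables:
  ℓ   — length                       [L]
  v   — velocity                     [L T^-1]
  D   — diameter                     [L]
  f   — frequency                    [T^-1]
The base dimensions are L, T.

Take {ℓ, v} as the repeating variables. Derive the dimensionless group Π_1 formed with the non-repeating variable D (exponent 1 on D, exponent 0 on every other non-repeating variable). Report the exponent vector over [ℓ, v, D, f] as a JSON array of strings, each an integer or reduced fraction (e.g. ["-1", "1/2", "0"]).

["-1", "0", "1", "0"]

Write exponents as rows L,T / cols ℓ,v,D,f:
  L: [ 1  1  1  0]
  T: [ 0 -1  0 -1]
Row reduction gives pivot columns ℓ,v; rank = 2
Pivot set = {ℓ,v}, free = {D,f}
RREF:
  r0: [   1    0    1   -1]
  r1: [   0    1    0    1]
Fix exponent of D at 1, f at 0; solve each RREF row for its pivot's exponent:
  r0: exp(ℓ) + (1)·1 = 0 ⇒ exp(ℓ) = -1
  r1: exp(v) + (0)·1 = 0 ⇒ exp(v) = 0
Π_1 = ℓ^-1 · D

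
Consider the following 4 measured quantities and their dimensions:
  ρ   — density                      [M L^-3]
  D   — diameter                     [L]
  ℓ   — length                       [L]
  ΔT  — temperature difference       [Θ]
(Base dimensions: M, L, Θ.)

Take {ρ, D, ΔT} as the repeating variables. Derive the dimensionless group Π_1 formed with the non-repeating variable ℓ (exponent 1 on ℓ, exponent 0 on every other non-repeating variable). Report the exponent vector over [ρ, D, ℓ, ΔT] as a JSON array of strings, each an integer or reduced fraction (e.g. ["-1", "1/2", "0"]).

Dimensional matrix (M×L×Θ by ρ×D×ℓ×ΔT):
  M: [ 1  0  0  0]
  L: [-3  1  1  0]
  Θ: [ 0  0  0  1]
Echelon form has 3 nonzero rows (pivots: ρ,D,ΔT)
Repeat: ρ,D,ΔT; free: ℓ
RREF:
  r0: [   1    0    0    0]
  r1: [   0    1    1    0]
  r2: [   0    0    0    1]
Fix exponent of ℓ at 1; solve each RREF row for its pivot's exponent:
  r0: exp(ρ) + (0)·1 = 0 ⇒ exp(ρ) = 0
  r1: exp(D) + (1)·1 = 0 ⇒ exp(D) = -1
  r2: exp(ΔT) + (0)·1 = 0 ⇒ exp(ΔT) = 0
Π_1 = D^-1 · ℓ

["0", "-1", "1", "0"]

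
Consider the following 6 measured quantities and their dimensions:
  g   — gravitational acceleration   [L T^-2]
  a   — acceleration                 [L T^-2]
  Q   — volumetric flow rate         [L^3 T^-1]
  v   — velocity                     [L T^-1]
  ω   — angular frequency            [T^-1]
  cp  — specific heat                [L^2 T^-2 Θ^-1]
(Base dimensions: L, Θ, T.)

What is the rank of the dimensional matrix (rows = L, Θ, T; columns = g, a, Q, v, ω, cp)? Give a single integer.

Write exponents as rows L,Θ,T / cols g,a,Q,v,ω,cp:
  L: [ 1  1  3  1  0  2]
  Θ: [ 0  0  0  0  0 -1]
  T: [-2 -2 -1 -1 -1 -2]
Row reduction gives pivot columns g,Q,cp; rank = 3

3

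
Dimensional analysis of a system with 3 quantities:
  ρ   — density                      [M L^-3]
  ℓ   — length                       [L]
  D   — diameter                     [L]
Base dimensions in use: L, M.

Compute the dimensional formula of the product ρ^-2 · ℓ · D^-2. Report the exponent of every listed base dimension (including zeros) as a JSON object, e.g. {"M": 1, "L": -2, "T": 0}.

Write exponents as rows L,M / cols ρ,ℓ,D:
  L: [-3  1  1]
  M: [ 1  0  0]
  [L]: (-2)·-3+(1)·1+(-2)·1 = 5
  [M]: (-2)·1+(1)·0+(-2)·0 = -2
⇒ L^5 M^-2

{"L": 5, "M": -2}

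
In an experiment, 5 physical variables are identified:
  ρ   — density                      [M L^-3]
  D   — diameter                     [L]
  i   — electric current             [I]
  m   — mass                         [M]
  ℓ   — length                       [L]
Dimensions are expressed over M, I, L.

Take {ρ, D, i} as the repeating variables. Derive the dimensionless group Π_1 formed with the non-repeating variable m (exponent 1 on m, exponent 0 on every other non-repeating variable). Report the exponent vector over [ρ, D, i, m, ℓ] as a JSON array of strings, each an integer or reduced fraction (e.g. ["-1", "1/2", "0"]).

Exponent matrix [M,I,L] × [ρ,D,i,m,ℓ]:
  M: [ 1  0  0  1  0]
  I: [ 0  0  1  0  0]
  L: [-3  1  0  0  1]
Row reduction gives pivot columns ρ,D,i; rank = 3
Pivot set = {ρ,D,i}, free = {m,ℓ}
RREF:
  r0: [   1    0    0    1    0]
  r1: [   0    1    0    3    1]
  r2: [   0    0    1    0    0]
Fix exponent of m at 1, ℓ at 0; solve each RREF row for its pivot's exponent:
  r0: exp(ρ) + (1)·1 = 0 ⇒ exp(ρ) = -1
  r1: exp(D) + (3)·1 = 0 ⇒ exp(D) = -3
  r2: exp(i) + (0)·1 = 0 ⇒ exp(i) = 0
Π_1 = ρ^-1 · D^-3 · m

["-1", "-3", "0", "1", "0"]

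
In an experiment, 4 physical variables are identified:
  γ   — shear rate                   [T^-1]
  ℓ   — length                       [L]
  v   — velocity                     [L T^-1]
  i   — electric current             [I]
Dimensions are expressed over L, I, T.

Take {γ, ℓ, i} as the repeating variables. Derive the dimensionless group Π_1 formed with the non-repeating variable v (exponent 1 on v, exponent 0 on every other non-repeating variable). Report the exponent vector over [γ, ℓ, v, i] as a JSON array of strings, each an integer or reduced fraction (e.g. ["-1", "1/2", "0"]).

["-1", "-1", "1", "0"]

Dimensional matrix (L×I×T by γ×ℓ×v×i):
  L: [ 0  1  1  0]
  I: [ 0  0  0  1]
  T: [-1  0 -1  0]
RREF → pivots at {γ,ℓ,i} ⇒ r = 3
Pivot set = {γ,ℓ,i}, free = {v}
RREF:
  r0: [   1    0    1    0]
  r1: [   0    1    1    0]
  r2: [   0    0    0    1]
Fix exponent of v at 1; solve each RREF row for its pivot's exponent:
  r0: exp(γ) + (1)·1 = 0 ⇒ exp(γ) = -1
  r1: exp(ℓ) + (1)·1 = 0 ⇒ exp(ℓ) = -1
  r2: exp(i) + (0)·1 = 0 ⇒ exp(i) = 0
Π_1 = γ^-1 · ℓ^-1 · v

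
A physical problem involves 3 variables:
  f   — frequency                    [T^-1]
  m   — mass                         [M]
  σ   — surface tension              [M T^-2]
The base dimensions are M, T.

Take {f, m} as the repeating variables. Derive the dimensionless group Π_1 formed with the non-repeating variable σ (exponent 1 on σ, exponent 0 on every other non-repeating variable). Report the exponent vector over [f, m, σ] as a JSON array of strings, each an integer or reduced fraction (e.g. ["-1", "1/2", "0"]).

["-2", "-1", "1"]

Exponent matrix [M,T] × [f,m,σ]:
  M: [ 0  1  1]
  T: [-1  0 -2]
Row reduction gives pivot columns f,m; rank = 2
Pivot set = {f,m}, free = {σ}
RREF:
  r0: [   1    0    2]
  r1: [   0    1    1]
Fix exponent of σ at 1; solve each RREF row for its pivot's exponent:
  r0: exp(f) + (2)·1 = 0 ⇒ exp(f) = -2
  r1: exp(m) + (1)·1 = 0 ⇒ exp(m) = -1
Π_1 = f^-2 · m^-1 · σ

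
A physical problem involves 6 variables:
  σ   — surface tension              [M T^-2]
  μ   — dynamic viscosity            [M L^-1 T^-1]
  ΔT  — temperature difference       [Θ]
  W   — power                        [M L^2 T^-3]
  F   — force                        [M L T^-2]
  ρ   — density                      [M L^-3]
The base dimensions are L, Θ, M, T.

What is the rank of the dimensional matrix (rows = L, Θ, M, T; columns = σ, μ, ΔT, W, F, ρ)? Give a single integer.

4

Dimensional matrix (L×Θ×M×T by σ×μ×ΔT×W×F×ρ):
  L: [ 0 -1  0  2  1 -3]
  Θ: [ 0  0  1  0  0  0]
  M: [ 1  1  0  1  1  1]
  T: [-2 -1  0 -3 -2  0]
Echelon form has 4 nonzero rows (pivots: σ,μ,ΔT,W)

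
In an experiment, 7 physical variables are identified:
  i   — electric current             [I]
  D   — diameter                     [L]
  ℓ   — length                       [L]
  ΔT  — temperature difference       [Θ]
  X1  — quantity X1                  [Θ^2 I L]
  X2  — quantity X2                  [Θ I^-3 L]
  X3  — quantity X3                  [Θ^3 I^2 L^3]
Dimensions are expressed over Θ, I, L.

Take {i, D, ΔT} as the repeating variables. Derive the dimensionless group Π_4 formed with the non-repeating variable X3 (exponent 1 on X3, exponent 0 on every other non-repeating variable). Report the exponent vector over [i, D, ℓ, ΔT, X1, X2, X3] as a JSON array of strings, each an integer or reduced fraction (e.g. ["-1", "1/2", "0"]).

Write exponents as rows Θ,I,L / cols i,D,ℓ,ΔT,X1,X2,X3:
  Θ: [ 0  0  0  1  2  1  3]
  I: [ 1  0  0  0  1 -3  2]
  L: [ 0  1  1  0  1  1  3]
Echelon form has 3 nonzero rows (pivots: i,D,ΔT)
Pivot set = {i,D,ΔT}, free = {ℓ,X1,X2,X3}
RREF:
  r0: [   1    0    0    0    1   -3    2]
  r1: [   0    1    1    0    1    1    3]
  r2: [   0    0    0    1    2    1    3]
Fix exponent of X3 at 1, ℓ at 0, X1 at 0, X2 at 0; solve each RREF row for its pivot's exponent:
  r0: exp(i) + (2)·1 = 0 ⇒ exp(i) = -2
  r1: exp(D) + (3)·1 = 0 ⇒ exp(D) = -3
  r2: exp(ΔT) + (3)·1 = 0 ⇒ exp(ΔT) = -3
Π_4 = i^-2 · D^-3 · ΔT^-3 · X3

["-2", "-3", "0", "-3", "0", "0", "1"]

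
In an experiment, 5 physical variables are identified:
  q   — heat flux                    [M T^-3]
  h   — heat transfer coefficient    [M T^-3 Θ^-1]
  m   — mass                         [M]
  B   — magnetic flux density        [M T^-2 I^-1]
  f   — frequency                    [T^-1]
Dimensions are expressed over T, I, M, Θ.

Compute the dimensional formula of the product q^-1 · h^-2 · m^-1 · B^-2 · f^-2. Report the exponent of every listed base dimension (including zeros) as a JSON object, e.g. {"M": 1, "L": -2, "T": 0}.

Exponent matrix [T,I,M,Θ] × [q,h,m,B,f]:
  T: [-3 -3  0 -2 -1]
  I: [ 0  0  0 -1  0]
  M: [ 1  1  1  1  0]
  Θ: [ 0 -1  0  0  0]
  [T]: (-1)·-3+(-2)·-3+(-1)·0+(-2)·-2+(-2)·-1 = 15
  [I]: (-1)·0+(-2)·0+(-1)·0+(-2)·-1+(-2)·0 = 2
  [M]: (-1)·1+(-2)·1+(-1)·1+(-2)·1+(-2)·0 = -6
  [Θ]: (-1)·0+(-2)·-1+(-1)·0+(-2)·0+(-2)·0 = 2
⇒ T^15 I^2 M^-6 Θ^2

{"T": 15, "I": 2, "M": -6, "Θ": 2}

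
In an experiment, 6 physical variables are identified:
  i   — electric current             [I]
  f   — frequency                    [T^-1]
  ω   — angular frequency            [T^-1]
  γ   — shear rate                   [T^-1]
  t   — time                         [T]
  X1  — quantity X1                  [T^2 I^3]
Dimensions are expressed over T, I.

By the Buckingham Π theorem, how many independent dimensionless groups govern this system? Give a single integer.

Write exponents as rows T,I / cols i,f,ω,γ,t,X1:
  T: [ 0 -1 -1 -1  1  2]
  I: [ 1  0  0  0  0  3]
RREF → pivots at {i,f} ⇒ r = 2
6 vars − rank 2 = 4 Π groups

4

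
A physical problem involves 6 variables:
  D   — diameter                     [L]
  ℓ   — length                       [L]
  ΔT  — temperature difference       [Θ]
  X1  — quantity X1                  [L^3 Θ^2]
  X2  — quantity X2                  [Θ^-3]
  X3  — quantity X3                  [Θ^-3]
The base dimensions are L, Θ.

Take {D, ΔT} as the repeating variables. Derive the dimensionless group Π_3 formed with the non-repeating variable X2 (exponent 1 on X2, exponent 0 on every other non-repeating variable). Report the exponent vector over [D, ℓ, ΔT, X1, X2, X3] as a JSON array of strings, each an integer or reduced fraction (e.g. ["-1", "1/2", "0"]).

Dimensional matrix (L×Θ by D×ℓ×ΔT×X1×X2×X3):
  L: [ 1  1  0  3  0  0]
  Θ: [ 0  0  1  2 -3 -3]
RREF → pivots at {D,ΔT} ⇒ r = 2
Repeat: D,ΔT; free: ℓ,X1,X2,X3
RREF:
  r0: [   1    1    0    3    0    0]
  r1: [   0    0    1    2   -3   -3]
Fix exponent of X2 at 1, ℓ at 0, X1 at 0, X3 at 0; solve each RREF row for its pivot's exponent:
  r0: exp(D) + (0)·1 = 0 ⇒ exp(D) = 0
  r1: exp(ΔT) + (-3)·1 = 0 ⇒ exp(ΔT) = 3
Π_3 = ΔT^3 · X2

["0", "0", "3", "0", "1", "0"]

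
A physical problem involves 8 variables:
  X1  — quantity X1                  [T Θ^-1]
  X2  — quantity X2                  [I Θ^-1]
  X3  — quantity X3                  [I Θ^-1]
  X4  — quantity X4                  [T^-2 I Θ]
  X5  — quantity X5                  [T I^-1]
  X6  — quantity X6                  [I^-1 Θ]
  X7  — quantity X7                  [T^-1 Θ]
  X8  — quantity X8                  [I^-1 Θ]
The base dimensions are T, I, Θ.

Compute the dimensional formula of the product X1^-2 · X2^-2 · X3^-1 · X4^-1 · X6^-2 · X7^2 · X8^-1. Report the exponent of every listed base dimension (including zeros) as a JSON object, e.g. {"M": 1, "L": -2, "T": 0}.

Exponent matrix [T,I,Θ] × [X1,X2,X3,X4,X5,X6,X7,X8]:
  T: [ 1  0  0 -2  1  0 -1  0]
  I: [ 0  1  1  1 -1 -1  0 -1]
  Θ: [-1 -1 -1  1  0  1  1  1]
  [T]: (-2)·1+(-2)·0+(-1)·0+(-1)·-2+(-2)·0+(2)·-1+(-1)·0 = -2
  [I]: (-2)·0+(-2)·1+(-1)·1+(-1)·1+(-2)·-1+(2)·0+(-1)·-1 = -1
  [Θ]: (-2)·-1+(-2)·-1+(-1)·-1+(-1)·1+(-2)·1+(2)·1+(-1)·1 = 3
⇒ T^-2 I^-1 Θ^3

{"T": -2, "I": -1, "Θ": 3}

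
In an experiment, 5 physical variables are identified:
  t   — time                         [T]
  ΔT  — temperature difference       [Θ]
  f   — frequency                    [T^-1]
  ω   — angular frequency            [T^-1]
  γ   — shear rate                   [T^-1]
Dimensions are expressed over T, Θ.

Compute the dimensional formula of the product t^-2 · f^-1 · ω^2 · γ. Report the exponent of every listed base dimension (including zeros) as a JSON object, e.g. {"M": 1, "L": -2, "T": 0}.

{"T": -4, "Θ": 0}

Dimensional matrix (T×Θ by t×ΔT×f×ω×γ):
  T: [ 1  0 -1 -1 -1]
  Θ: [ 0  1  0  0  0]
  [T]: (-2)·1+(-1)·-1+(2)·-1+(1)·-1 = -4
  [Θ]: (-2)·0+(-1)·0+(2)·0+(1)·0 = 0
⇒ T^-4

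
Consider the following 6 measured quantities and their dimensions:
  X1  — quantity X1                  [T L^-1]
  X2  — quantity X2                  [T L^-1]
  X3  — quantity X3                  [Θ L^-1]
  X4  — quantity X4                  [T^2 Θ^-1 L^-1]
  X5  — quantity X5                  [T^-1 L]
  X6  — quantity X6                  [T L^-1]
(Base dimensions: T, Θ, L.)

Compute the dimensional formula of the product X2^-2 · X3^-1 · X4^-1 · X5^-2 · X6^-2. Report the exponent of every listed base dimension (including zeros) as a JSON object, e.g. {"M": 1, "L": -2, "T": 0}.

{"T": -4, "Θ": 0, "L": 4}

Write exponents as rows T,Θ,L / cols X1,X2,X3,X4,X5,X6:
  T: [ 1  1  0  2 -1  1]
  Θ: [ 0  0  1 -1  0  0]
  L: [-1 -1 -1 -1  1 -1]
  [T]: (-2)·1+(-1)·0+(-1)·2+(-2)·-1+(-2)·1 = -4
  [Θ]: (-2)·0+(-1)·1+(-1)·-1+(-2)·0+(-2)·0 = 0
  [L]: (-2)·-1+(-1)·-1+(-1)·-1+(-2)·1+(-2)·-1 = 4
⇒ T^-4 L^4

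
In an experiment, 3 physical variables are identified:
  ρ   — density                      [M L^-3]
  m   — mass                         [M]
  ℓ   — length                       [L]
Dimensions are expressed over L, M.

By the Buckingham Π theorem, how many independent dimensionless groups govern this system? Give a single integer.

1

Write exponents as rows L,M / cols ρ,m,ℓ:
  L: [-3  0  1]
  M: [ 1  1  0]
RREF → pivots at {ρ,m} ⇒ r = 2
Π count = n − r = 3 − 2 = 1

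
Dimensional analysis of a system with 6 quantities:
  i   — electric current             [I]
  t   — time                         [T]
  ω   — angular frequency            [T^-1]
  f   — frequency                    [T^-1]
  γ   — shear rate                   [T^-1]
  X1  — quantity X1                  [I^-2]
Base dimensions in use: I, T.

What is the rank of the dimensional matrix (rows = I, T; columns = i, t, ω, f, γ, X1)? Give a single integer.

Exponent matrix [I,T] × [i,t,ω,f,γ,X1]:
  I: [ 1  0  0  0  0 -2]
  T: [ 0  1 -1 -1 -1  0]
RREF → pivots at {i,t} ⇒ r = 2

2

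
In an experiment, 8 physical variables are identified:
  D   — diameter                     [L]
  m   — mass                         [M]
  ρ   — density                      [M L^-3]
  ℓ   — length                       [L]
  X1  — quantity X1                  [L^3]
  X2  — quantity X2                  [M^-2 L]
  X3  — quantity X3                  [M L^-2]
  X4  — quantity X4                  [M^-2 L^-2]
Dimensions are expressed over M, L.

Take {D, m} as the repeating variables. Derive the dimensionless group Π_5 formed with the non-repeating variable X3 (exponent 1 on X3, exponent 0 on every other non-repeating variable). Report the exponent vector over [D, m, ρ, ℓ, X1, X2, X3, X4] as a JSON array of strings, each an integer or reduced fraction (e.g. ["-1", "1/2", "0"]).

Write exponents as rows M,L / cols D,m,ρ,ℓ,X1,X2,X3,X4:
  M: [ 0  1  1  0  0 -2  1 -2]
  L: [ 1  0 -3  1  3  1 -2 -2]
Echelon form has 2 nonzero rows (pivots: D,m)
Repeat: D,m; free: ρ,ℓ,X1,X2,X3,X4
RREF:
  r0: [   1    0   -3    1    3    1   -2   -2]
  r1: [   0    1    1    0    0   -2    1   -2]
Fix exponent of X3 at 1, ρ at 0, ℓ at 0, X1 at 0, X2 at 0, X4 at 0; solve each RREF row for its pivot's exponent:
  r0: exp(D) + (-2)·1 = 0 ⇒ exp(D) = 2
  r1: exp(m) + (1)·1 = 0 ⇒ exp(m) = -1
Π_5 = D^2 · m^-1 · X3

["2", "-1", "0", "0", "0", "0", "1", "0"]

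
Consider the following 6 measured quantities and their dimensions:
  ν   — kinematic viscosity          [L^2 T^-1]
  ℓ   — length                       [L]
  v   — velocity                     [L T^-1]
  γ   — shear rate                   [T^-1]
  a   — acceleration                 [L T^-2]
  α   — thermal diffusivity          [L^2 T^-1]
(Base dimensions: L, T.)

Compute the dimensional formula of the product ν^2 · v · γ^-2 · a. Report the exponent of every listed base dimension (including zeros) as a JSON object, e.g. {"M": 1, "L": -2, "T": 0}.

{"L": 6, "T": -3}

Dimensional matrix (L×T by ν×ℓ×v×γ×a×α):
  L: [ 2  1  1  0  1  2]
  T: [-1  0 -1 -1 -2 -1]
  [L]: (2)·2+(1)·1+(-2)·0+(1)·1 = 6
  [T]: (2)·-1+(1)·-1+(-2)·-1+(1)·-2 = -3
⇒ L^6 T^-3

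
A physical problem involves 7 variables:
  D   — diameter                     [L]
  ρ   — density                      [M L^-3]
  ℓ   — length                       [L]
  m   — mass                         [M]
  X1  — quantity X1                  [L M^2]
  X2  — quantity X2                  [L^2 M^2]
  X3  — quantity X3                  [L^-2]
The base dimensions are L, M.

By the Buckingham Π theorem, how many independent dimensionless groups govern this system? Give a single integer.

5

Write exponents as rows L,M / cols D,ρ,ℓ,m,X1,X2,X3:
  L: [ 1 -3  1  0  1  2 -2]
  M: [ 0  1  0  1  2  2  0]
Echelon form has 2 nonzero rows (pivots: D,ρ)
n=7, r=2 ⇒ 5 dimensionless groups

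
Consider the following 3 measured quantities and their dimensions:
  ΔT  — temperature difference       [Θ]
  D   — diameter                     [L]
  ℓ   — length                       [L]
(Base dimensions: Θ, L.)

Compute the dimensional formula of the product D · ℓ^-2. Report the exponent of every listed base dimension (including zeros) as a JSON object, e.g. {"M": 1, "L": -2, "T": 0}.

{"Θ": 0, "L": -1}

Write exponents as rows Θ,L / cols ΔT,D,ℓ:
  Θ: [ 1  0  0]
  L: [ 0  1  1]
  [Θ]: (1)·0+(-2)·0 = 0
  [L]: (1)·1+(-2)·1 = -1
⇒ L^-1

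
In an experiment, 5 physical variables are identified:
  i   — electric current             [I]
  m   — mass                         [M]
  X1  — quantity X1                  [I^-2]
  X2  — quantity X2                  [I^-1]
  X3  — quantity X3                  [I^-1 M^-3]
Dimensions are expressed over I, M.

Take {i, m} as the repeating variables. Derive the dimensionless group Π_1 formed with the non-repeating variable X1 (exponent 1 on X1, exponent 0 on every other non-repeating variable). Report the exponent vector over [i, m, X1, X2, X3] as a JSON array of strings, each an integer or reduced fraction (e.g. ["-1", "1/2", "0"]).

["2", "0", "1", "0", "0"]

Write exponents as rows I,M / cols i,m,X1,X2,X3:
  I: [ 1  0 -2 -1 -1]
  M: [ 0  1  0  0 -3]
Echelon form has 2 nonzero rows (pivots: i,m)
Pivot set = {i,m}, free = {X1,X2,X3}
RREF:
  r0: [   1    0   -2   -1   -1]
  r1: [   0    1    0    0   -3]
Fix exponent of X1 at 1, X2 at 0, X3 at 0; solve each RREF row for its pivot's exponent:
  r0: exp(i) + (-2)·1 = 0 ⇒ exp(i) = 2
  r1: exp(m) + (0)·1 = 0 ⇒ exp(m) = 0
Π_1 = i^2 · X1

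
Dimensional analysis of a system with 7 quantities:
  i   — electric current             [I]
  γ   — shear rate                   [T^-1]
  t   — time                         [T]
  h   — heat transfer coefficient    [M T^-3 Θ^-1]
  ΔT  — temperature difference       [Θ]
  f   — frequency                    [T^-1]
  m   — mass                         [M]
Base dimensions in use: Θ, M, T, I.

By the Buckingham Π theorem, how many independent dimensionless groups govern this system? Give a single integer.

Write exponents as rows Θ,M,T,I / cols i,γ,t,h,ΔT,f,m:
  Θ: [ 0  0  0 -1  1  0  0]
  M: [ 0  0  0  1  0  0  1]
  T: [ 0 -1  1 -3  0 -1  0]
  I: [ 1  0  0  0  0  0  0]
Echelon form has 4 nonzero rows (pivots: i,γ,h,ΔT)
7 vars − rank 4 = 3 Π groups

3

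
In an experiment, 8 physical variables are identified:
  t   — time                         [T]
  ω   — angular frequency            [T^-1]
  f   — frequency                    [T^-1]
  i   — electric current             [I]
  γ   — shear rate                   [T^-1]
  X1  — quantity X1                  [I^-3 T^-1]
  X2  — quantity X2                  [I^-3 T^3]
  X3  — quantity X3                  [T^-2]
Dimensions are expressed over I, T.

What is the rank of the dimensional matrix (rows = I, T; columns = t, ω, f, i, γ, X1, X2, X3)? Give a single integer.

2

Exponent matrix [I,T] × [t,ω,f,i,γ,X1,X2,X3]:
  I: [ 0  0  0  1  0 -3 -3  0]
  T: [ 1 -1 -1  0 -1 -1  3 -2]
Row reduction gives pivot columns t,i; rank = 2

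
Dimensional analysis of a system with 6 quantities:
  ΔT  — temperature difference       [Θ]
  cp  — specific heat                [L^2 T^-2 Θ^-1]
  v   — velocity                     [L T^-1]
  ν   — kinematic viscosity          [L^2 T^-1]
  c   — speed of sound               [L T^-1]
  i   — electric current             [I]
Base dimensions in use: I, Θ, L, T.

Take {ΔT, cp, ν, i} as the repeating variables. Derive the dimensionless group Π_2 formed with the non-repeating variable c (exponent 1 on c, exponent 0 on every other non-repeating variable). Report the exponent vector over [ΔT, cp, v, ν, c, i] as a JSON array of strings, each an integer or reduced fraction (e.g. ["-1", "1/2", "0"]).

["-1/2", "-1/2", "0", "0", "1", "0"]

Dimensional matrix (I×Θ×L×T by ΔT×cp×v×ν×c×i):
  I: [ 0  0  0  0  0  1]
  Θ: [ 1 -1  0  0  0  0]
  L: [ 0  2  1  2  1  0]
  T: [ 0 -2 -1 -1 -1  0]
Echelon form has 4 nonzero rows (pivots: ΔT,cp,ν,i)
Pivot set = {ΔT,cp,ν,i}, free = {v,c}
RREF:
  r0: [   1    0  1/2    0  1/2    0]
  r1: [   0    1  1/2    0  1/2    0]
  r2: [   0    0    0    1    0    0]
  r3: [   0    0    0    0    0    1]
Fix exponent of c at 1, v at 0; solve each RREF row for its pivot's exponent:
  r0: exp(ΔT) + (1/2)·1 = 0 ⇒ exp(ΔT) = -1/2
  r1: exp(cp) + (1/2)·1 = 0 ⇒ exp(cp) = -1/2
  r2: exp(ν) + (0)·1 = 0 ⇒ exp(ν) = 0
  r3: exp(i) + (0)·1 = 0 ⇒ exp(i) = 0
Π_2 = ΔT^(-1/2) · cp^(-1/2) · c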